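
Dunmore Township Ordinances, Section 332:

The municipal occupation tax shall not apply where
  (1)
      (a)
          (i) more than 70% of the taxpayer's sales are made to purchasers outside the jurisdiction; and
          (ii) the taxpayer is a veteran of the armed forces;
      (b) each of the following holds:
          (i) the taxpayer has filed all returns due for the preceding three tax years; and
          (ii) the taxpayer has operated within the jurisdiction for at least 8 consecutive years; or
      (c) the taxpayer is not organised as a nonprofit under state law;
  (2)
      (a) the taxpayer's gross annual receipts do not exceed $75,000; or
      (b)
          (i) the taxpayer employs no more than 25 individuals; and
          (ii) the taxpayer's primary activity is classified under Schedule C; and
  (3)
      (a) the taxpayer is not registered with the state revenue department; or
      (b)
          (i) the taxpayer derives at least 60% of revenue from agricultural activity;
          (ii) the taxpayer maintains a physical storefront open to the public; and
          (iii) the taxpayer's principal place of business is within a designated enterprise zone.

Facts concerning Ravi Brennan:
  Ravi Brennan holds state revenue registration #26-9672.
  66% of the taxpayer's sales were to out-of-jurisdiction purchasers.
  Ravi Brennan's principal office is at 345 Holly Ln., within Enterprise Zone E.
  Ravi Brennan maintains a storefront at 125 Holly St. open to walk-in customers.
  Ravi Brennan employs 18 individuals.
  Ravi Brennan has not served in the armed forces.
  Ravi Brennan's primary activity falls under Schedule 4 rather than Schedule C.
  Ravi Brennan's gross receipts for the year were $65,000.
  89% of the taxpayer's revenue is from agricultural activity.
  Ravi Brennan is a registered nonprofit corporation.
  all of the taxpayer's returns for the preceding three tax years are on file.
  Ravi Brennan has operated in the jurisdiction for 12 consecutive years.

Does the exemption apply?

Yes — exempt.

(i) >70% out-of-jur. sales — not satisfied.
(ii) veteran — not satisfied.
So (a) is not satisfied (F AND F).
(i) returns current — satisfied.
(ii) ≥ 8 yrs in jurisdiction — met.
(b) = T AND T = true.
(c) not (nonprofit) — not satisfied.
(1) = F OR T OR F = true.
(a) receipts ≤ $75,000 — met.
(i) ≤ 25 employees — satisfied.
(ii) Schedule C activity — not satisfied.
(b) = T AND F = false.
(2): T OR F → true.
(a) not (state-registered) — not satisfied.
(i) ≥60% agricultural — satisfied.
(ii) has storefront — holds.
(iii) in enterprise zone — met.
(b): T AND T AND T → true.
(3) = F OR T = true.
So Overall is satisfied (T AND T AND T).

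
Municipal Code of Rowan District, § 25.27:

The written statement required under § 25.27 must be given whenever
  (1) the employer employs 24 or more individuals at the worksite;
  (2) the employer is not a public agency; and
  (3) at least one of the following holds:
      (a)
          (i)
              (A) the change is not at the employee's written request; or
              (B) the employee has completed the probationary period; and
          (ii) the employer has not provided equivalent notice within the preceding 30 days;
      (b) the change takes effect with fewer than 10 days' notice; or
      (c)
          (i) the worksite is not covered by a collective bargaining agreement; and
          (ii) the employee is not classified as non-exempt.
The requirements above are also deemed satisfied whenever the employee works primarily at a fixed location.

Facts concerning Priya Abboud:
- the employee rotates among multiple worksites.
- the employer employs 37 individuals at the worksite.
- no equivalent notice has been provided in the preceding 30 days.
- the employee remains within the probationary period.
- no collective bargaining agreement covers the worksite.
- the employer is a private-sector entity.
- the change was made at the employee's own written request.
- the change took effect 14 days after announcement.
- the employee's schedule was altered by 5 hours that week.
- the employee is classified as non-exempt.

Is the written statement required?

(1) ≥ 24 at site — met.
(2) not (public agency) — met.
(A) not employee-requested — not met.
(B) past probation — not satisfied.
(i) = F OR F = false.
(ii) no recent notice — met.
(a) = F AND T = false.
(b) < 10 days' notice — not met.
(i) no CBA — met.
(ii) not (non-exempt) — fails.
(c): T AND F → false.
(3) = F OR F OR F = false.
So Overall is not satisfied (T AND T AND F).
Exception (fixed location) — not satisfied.
Result: main false OR exception false → false.

No — not required.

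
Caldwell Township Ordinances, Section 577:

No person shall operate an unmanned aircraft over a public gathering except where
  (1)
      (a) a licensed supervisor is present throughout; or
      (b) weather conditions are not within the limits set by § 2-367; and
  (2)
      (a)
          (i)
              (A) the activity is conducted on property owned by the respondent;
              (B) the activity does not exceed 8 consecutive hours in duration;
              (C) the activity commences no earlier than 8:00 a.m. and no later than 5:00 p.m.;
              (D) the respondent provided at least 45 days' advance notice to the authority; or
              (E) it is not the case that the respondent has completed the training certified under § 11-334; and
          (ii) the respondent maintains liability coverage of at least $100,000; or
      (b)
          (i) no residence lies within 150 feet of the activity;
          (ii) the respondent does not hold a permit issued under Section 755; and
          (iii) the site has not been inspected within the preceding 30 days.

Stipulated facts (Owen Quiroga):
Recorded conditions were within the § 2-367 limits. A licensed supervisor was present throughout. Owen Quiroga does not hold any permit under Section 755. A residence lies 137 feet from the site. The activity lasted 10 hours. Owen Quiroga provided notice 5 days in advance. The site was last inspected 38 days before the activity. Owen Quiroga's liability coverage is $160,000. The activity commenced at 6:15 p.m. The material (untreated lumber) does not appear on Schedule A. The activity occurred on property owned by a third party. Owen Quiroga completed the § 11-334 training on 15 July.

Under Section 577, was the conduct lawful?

(a) supervisor present — satisfied.
(b) not (weather ok) — not satisfied.
(1): T OR F → true.
(A) own property — fails.
(B) ≤ 8 hrs duration — not met.
(C) start within hours — not met.
(D) ≥45 days' notice — fails.
(E) not (training certified) — not met.
(i) = F OR F OR F OR F OR F = false.
(ii) coverage ≥ $100,000 — met.
(a): F AND T → false.
(i) no residence in 150 ft — not satisfied.
(ii) not (holds permit) — met.
(iii) not (site inspected) — satisfied.
(b): F AND T AND T → false.
So (2) is not satisfied (F OR F).
So Overall is not satisfied (T AND F).

No — unlawful.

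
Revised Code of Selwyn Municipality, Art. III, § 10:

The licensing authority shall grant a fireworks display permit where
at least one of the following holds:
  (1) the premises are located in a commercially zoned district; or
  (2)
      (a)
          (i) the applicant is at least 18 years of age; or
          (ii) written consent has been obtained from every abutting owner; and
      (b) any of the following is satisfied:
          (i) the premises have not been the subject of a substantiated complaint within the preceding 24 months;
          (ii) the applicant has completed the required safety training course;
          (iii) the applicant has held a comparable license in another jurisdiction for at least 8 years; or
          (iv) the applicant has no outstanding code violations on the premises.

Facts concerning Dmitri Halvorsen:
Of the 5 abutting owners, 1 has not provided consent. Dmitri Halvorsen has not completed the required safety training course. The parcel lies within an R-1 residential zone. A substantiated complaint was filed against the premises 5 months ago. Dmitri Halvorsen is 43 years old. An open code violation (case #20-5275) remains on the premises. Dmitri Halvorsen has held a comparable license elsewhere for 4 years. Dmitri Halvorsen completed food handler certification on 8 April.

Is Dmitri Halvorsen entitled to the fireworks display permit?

(1) commercially zoned — not met.
(i) age ≥ 18 — holds.
(ii) all abutters consent — fails.
(a) = T OR F = true.
(i) no complaint in 24 mo. — fails.
(ii) safety training — not satisfied.
(iii) prior license ≥ 8 yr — fails.
(iv) no code violations — not satisfied.
(b) = F OR F OR F OR F = false.
So (2) is not satisfied (T AND F).
Overall = F OR F = false.

No — denied.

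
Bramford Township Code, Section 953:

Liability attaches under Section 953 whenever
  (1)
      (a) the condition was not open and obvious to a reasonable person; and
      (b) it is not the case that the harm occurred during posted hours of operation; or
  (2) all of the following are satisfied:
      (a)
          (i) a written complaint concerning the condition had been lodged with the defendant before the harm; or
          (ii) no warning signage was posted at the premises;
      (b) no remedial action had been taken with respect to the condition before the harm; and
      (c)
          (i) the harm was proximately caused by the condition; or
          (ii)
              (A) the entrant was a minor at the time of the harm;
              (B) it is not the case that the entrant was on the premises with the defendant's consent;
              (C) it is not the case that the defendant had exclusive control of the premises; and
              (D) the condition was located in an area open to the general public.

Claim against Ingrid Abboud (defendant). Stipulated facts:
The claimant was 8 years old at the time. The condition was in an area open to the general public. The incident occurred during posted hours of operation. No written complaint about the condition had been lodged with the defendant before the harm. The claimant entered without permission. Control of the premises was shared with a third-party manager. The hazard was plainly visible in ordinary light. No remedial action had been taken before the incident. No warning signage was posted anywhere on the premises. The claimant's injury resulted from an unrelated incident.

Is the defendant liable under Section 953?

Yes — liable.

(a) not open/obvious — fails.
(b) not (during posted hours) — fails.
(1) = F AND F = false.
(i) complaint lodged — not satisfied.
(ii) no signage posted — holds.
So (a) is satisfied (F OR T).
(b) no remedial action — met.
(i) proximate cause — not satisfied.
(A) entrant a minor — satisfied.
(B) not (consent to enter) — satisfied.
(C) not (exclusive control) — satisfied.
(D) public area — holds.
So (ii) is satisfied (T AND T AND T AND T).
So (c) is satisfied (F OR T).
(2) = T AND T AND T = true.
Overall = F OR T = true.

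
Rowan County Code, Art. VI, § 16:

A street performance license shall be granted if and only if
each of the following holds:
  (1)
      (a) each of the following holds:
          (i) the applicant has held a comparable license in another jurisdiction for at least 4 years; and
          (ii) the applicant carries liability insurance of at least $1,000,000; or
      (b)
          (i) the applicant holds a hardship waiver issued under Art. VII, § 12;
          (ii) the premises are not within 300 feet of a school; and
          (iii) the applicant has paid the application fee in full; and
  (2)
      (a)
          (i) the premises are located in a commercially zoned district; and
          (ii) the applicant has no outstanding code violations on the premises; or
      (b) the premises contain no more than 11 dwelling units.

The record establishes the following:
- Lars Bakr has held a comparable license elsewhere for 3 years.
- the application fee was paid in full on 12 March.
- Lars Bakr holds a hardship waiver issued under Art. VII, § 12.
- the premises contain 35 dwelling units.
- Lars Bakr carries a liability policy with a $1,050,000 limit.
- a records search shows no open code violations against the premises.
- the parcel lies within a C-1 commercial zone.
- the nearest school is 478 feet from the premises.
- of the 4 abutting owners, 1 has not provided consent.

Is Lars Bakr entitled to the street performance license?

(i) prior license ≥ 4 yr — fails.
(ii) insurance ≥ $1,000,000 — satisfied.
(a) = F AND T = false.
(i) hardship waiver — met.
(ii) ≥300 ft from school — met.
(iii) fee paid — satisfied.
(b) = T AND T AND T = true.
So (1) is satisfied (F OR T).
(i) commercially zoned — holds.
(ii) no code violations — satisfied.
So (a) is satisfied (T AND T).
(b) ≤ 11 units — fails.
So (2) is satisfied (T OR F).
Overall: T AND T → true.

Yes — granted.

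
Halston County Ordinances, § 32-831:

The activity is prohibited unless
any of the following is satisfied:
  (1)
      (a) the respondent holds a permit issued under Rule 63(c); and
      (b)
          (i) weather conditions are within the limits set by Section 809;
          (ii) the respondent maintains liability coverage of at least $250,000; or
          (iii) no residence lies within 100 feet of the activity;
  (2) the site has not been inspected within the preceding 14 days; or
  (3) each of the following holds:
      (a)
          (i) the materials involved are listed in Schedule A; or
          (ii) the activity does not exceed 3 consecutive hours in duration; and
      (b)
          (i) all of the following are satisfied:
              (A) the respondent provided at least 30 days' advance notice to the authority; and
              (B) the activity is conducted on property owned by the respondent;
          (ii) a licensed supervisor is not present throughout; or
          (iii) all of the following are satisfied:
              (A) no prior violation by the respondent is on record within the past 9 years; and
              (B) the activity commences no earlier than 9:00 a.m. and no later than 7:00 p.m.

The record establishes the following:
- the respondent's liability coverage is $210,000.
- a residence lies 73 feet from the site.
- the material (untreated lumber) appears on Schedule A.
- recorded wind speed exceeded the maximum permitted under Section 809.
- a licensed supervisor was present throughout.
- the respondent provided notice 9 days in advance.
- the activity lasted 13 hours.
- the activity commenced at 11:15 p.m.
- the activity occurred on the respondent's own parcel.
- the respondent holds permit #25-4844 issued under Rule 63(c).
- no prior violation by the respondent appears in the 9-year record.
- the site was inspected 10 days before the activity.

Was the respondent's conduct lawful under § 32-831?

No — unlawful.

(a) holds permit — met.
(i) weather ok — not satisfied.
(ii) coverage ≥ $250,000 — not satisfied.
(iii) no residence in 100 ft — fails.
(b): F OR F OR F → false.
So (1) is not satisfied (T AND F).
(2) not (site inspected) — fails.
(i) Schedule A material — holds.
(ii) ≤ 3 hrs duration — not met.
(a) = T OR F = true.
(A) ≥30 days' notice — fails.
(B) own property — met.
(i): F AND T → false.
(ii) not (supervisor present) — fails.
(A) no prior violation — satisfied.
(B) start within hours — not met.
(iii) = T AND F = false.
(b): F OR F OR F → false.
(3) = T AND F = false.
So Overall is not satisfied (F OR F OR F).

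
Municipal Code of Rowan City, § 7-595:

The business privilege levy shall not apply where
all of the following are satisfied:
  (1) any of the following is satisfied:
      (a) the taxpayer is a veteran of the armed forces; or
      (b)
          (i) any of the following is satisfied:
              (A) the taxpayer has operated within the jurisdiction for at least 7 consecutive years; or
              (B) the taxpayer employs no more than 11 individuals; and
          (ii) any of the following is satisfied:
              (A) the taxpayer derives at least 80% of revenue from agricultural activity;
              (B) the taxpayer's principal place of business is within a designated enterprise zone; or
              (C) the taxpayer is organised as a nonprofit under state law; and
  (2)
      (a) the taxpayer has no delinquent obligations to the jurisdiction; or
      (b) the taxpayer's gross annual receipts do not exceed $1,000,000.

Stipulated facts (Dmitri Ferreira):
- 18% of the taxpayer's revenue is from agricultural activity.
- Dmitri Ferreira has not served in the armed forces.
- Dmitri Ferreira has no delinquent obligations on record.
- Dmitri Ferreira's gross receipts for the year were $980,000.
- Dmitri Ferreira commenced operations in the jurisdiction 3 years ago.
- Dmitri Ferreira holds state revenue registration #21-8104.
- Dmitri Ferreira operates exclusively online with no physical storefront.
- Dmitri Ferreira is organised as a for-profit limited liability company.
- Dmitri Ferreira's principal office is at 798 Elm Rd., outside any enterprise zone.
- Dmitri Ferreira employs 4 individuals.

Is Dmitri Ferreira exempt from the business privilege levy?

No — not exempt.

(a) veteran — not satisfied.
(A) ≥ 7 yrs in jurisdiction — fails.
(B) ≤ 11 employees — met.
(i): F OR T → true.
(A) ≥80% agricultural — not met.
(B) in enterprise zone — fails.
(C) nonprofit — fails.
So (ii) is not satisfied (F OR F OR F).
So (b) is not satisfied (T AND F).
(1) = F OR F = false.
(a) no delinquency — holds.
(b) receipts ≤ $1,000,000 — holds.
(2) = T OR T = true.
Overall: F AND T → false.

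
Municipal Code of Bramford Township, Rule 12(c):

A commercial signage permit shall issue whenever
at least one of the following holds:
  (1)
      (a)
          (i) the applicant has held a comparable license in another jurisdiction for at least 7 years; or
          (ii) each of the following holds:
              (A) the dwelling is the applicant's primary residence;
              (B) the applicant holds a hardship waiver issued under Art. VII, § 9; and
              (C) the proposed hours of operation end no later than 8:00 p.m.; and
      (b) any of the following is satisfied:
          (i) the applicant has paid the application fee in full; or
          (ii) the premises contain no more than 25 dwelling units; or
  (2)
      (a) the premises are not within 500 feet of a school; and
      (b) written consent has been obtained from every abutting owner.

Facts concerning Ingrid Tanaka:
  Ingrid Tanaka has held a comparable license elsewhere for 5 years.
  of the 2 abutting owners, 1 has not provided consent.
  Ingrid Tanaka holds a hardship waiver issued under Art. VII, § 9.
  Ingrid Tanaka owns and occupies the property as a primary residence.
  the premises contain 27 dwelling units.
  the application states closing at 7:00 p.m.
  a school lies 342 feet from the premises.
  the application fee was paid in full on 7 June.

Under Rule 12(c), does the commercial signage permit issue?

(i) prior license ≥ 7 yr — fails.
(A) primary residence — satisfied.
(B) hardship waiver — holds.
(C) closes by 8 p.m. — holds.
(ii): T AND T AND T → true.
So (a) is satisfied (F OR T).
(i) fee paid — satisfied.
(ii) ≤ 25 units — not satisfied.
(b): T OR F → true.
(1) = T AND T = true.
(a) ≥500 ft from school — not satisfied.
(b) all abutters consent — not met.
So (2) is not satisfied (F AND F).
So Overall is satisfied (T OR F).

Yes — granted.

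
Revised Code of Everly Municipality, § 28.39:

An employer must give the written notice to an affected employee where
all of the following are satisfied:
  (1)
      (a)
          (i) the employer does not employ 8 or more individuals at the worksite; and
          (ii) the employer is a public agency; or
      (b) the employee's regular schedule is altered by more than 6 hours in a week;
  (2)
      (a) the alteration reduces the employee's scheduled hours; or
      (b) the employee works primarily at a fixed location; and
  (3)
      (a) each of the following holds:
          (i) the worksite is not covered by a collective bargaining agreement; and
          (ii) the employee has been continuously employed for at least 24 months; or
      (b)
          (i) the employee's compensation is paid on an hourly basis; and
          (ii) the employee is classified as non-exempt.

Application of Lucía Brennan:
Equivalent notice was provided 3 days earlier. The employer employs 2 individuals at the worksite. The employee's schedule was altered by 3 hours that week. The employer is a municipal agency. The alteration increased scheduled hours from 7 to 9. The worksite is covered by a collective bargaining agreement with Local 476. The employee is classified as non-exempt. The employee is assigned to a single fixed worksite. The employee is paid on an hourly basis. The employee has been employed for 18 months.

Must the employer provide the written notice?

(i) not (≥ 8 at site) — holds.
(ii) public agency — holds.
(a): T AND T → true.
(b) schedule shift > 6h — not met.
So (1) is satisfied (T OR F).
(a) hours reduced — not met.
(b) fixed location — satisfied.
(2) = F OR T = true.
(i) no CBA — not satisfied.
(ii) tenure ≥ 24 mo. — not satisfied.
(a): F AND F → false.
(i) hourly-paid — holds.
(ii) non-exempt — holds.
(b): T AND T → true.
(3): F OR T → true.
Overall = T AND T AND T = true.

Yes — required.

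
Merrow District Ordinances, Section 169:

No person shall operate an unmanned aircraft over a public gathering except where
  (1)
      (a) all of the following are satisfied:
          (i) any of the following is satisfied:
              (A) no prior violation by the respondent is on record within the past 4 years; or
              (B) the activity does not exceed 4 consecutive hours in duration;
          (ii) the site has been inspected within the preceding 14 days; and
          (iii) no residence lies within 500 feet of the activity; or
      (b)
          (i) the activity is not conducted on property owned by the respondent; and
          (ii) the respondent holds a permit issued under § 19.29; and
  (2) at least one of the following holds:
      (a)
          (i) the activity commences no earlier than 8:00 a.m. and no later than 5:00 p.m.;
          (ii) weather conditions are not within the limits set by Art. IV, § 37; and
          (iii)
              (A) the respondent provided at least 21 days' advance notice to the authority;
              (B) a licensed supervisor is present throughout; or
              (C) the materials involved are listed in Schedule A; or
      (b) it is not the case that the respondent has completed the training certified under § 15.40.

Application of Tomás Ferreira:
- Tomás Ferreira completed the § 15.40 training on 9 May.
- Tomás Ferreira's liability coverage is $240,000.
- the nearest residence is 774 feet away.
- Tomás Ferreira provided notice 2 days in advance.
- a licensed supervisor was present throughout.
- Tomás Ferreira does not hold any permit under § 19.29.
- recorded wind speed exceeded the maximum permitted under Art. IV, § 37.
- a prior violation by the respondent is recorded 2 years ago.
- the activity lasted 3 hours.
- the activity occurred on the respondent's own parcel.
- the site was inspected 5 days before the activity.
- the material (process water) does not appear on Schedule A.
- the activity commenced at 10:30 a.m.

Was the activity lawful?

(A) no prior violation — fails.
(B) ≤ 4 hrs duration — holds.
So (i) is satisfied (F OR T).
(ii) site inspected — holds.
(iii) no residence in 500 ft — met.
So (a) is satisfied (T AND T AND T).
(i) not (own property) — fails.
(ii) holds permit — not satisfied.
(b) = F AND F = false.
(1) = T OR F = true.
(i) start within hours — satisfied.
(ii) not (weather ok) — met.
(A) ≥21 days' notice — not satisfied.
(B) supervisor present — holds.
(C) Schedule A material — not satisfied.
(iii) = F OR T OR F = true.
(a) = T AND T AND T = true.
(b) not (training certified) — not met.
(2) = T OR F = true.
Overall: T AND T → true.

Yes — lawful.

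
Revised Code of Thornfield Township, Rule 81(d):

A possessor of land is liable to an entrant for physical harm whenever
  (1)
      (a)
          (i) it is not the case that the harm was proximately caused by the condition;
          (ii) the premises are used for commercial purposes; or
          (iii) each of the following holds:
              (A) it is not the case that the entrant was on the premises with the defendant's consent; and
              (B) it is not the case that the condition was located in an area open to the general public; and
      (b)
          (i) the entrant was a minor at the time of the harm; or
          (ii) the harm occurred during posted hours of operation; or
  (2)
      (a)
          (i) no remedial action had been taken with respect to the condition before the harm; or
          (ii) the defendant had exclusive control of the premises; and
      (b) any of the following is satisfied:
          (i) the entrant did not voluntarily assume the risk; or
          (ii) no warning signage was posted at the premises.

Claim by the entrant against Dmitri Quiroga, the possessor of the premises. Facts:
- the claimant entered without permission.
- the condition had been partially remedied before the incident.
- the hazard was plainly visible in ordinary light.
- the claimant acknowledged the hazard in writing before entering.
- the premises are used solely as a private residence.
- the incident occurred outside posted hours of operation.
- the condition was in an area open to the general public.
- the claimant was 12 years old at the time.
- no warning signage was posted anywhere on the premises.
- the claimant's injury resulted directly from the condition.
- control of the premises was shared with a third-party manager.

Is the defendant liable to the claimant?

No — not liable.

(i) not (proximate cause) — not satisfied.
(ii) commercial use — not satisfied.
(A) not (consent to enter) — satisfied.
(B) not (public area) — not satisfied.
(iii) = T AND F = false.
So (a) is not satisfied (F OR F OR F).
(i) entrant a minor — satisfied.
(ii) during posted hours — not satisfied.
(b): T OR F → true.
(1): F AND T → false.
(i) no remedial action — not satisfied.
(ii) exclusive control — not met.
So (a) is not satisfied (F OR F).
(i) no assumed risk — fails.
(ii) no signage posted — satisfied.
(b): F OR T → true.
(2): F AND T → false.
Overall = F OR F = false.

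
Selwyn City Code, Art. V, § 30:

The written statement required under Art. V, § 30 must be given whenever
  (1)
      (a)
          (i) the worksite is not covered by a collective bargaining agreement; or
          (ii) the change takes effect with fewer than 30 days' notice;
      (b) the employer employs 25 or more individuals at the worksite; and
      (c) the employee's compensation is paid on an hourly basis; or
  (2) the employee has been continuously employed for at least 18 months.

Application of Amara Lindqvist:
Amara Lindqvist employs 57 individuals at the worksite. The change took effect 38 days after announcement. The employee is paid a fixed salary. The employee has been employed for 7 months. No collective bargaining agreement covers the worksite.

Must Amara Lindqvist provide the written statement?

(i) no CBA — met.
(ii) < 30 days' notice — fails.
(a) = T OR F = true.
(b) ≥ 25 at site — met.
(c) hourly-paid — not satisfied.
(1): T AND T AND F → false.
(2) tenure ≥ 18 mo. — fails.
So Overall is not satisfied (F OR F).

No — not required.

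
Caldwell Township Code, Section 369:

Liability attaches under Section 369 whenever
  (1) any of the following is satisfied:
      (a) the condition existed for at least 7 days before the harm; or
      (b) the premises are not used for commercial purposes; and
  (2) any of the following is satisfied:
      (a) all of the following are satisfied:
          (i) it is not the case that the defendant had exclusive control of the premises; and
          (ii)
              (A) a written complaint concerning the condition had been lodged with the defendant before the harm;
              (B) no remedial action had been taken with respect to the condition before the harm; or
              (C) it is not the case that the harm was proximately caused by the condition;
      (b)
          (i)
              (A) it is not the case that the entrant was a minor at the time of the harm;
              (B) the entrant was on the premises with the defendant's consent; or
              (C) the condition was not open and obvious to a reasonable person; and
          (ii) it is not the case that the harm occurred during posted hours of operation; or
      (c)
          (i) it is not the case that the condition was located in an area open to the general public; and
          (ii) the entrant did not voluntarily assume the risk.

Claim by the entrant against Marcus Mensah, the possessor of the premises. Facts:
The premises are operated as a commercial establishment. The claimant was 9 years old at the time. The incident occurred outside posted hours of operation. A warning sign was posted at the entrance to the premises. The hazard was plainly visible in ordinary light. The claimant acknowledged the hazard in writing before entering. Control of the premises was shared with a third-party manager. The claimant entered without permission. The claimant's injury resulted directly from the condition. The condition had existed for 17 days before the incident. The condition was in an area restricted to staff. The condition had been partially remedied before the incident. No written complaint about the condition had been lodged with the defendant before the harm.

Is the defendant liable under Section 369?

(a) condition ≥7 days old — met.
(b) not (commercial use) — not met.
(1) = T OR F = true.
(i) not (exclusive control) — met.
(A) complaint lodged — fails.
(B) no remedial action — not met.
(C) not (proximate cause) — not met.
So (ii) is not satisfied (F OR F OR F).
(a) = T AND F = false.
(A) not (entrant a minor) — fails.
(B) consent to enter — not satisfied.
(C) not open/obvious — not met.
(i): F OR F OR F → false.
(ii) not (during posted hours) — met.
So (b) is not satisfied (F AND T).
(i) not (public area) — satisfied.
(ii) no assumed risk — not met.
(c): T AND F → false.
So (2) is not satisfied (F OR F OR F).
Overall: T AND F → false.

No — not liable.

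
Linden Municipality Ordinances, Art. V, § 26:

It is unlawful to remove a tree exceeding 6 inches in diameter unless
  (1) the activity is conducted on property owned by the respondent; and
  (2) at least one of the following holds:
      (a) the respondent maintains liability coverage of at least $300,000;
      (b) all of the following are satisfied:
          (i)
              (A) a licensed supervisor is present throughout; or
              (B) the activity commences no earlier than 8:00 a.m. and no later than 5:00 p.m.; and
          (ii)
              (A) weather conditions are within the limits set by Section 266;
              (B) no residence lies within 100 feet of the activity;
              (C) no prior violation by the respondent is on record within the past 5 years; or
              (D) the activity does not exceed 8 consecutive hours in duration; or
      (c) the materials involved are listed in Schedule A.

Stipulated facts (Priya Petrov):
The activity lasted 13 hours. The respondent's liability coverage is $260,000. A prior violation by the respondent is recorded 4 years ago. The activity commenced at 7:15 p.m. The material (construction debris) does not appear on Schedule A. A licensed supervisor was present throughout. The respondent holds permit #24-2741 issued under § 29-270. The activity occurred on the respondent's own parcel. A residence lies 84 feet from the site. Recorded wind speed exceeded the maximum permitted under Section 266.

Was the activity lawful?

No — unlawful.

(1) own property — holds.
(a) coverage ≥ $300,000 — not met.
(A) supervisor present — met.
(B) start within hours — not met.
(i) = T OR F = true.
(A) weather ok — not satisfied.
(B) no residence in 100 ft — not met.
(C) no prior violation — fails.
(D) ≤ 8 hrs duration — not met.
(ii) = F OR F OR F OR F = false.
So (b) is not satisfied (T AND F).
(c) Schedule A material — not met.
(2): F OR F OR F → false.
Overall: T AND F → false.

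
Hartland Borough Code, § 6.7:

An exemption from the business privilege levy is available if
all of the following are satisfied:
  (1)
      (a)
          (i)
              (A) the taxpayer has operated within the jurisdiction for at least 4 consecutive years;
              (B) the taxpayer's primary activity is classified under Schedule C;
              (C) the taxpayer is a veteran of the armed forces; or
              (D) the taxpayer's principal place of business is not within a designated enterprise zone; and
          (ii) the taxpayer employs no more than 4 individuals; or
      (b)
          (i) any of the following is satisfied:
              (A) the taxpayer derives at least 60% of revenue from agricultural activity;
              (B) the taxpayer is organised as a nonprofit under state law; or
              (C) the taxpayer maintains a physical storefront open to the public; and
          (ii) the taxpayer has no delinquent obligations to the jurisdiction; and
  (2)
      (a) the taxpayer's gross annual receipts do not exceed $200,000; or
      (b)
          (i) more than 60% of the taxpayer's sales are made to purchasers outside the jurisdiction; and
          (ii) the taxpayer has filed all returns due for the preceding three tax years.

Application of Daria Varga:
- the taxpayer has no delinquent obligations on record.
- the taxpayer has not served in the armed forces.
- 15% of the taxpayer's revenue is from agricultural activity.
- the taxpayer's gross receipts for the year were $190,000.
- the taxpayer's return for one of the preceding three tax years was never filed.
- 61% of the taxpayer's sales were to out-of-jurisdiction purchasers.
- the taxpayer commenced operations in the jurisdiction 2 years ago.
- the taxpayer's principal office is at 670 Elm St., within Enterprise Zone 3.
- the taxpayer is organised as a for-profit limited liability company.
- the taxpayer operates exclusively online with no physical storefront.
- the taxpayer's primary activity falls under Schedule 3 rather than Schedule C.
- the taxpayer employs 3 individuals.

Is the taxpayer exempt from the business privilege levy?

No — not exempt.

(A) ≥ 4 yrs in jurisdiction — fails.
(B) Schedule C activity — fails.
(C) veteran — not met.
(D) not (in enterprise zone) — not met.
(i) = F OR F OR F OR F = false.
(ii) ≤ 4 employees — satisfied.
(a): F AND T → false.
(A) ≥60% agricultural — fails.
(B) nonprofit — not satisfied.
(C) has storefront — not satisfied.
(i) = F OR F OR F = false.
(ii) no delinquency — holds.
(b) = F AND T = false.
(1): F OR F → false.
(a) receipts ≤ $200,000 — satisfied.
(i) >60% out-of-jur. sales — satisfied.
(ii) returns current — not met.
(b) = T AND F = false.
(2): T OR F → true.
So Overall is not satisfied (F AND T).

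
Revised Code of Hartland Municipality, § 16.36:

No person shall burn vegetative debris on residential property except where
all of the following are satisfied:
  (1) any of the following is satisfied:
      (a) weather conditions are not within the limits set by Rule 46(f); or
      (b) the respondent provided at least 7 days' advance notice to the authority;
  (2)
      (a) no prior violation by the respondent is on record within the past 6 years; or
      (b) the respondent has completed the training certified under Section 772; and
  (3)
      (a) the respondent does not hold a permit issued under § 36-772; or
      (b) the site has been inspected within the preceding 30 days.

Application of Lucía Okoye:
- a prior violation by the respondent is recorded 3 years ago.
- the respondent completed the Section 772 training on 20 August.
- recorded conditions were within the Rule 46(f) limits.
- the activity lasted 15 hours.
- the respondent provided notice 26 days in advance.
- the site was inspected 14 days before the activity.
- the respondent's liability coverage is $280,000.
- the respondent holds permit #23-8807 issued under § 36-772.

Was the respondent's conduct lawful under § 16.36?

Yes — lawful.

(a) not (weather ok) — not satisfied.
(b) ≥7 days' notice — met.
(1) = F OR T = true.
(a) no prior violation — not satisfied.
(b) training certified — satisfied.
So (2) is satisfied (F OR T).
(a) not (holds permit) — fails.
(b) site inspected — met.
So (3) is satisfied (F OR T).
Overall = T AND T AND T = true.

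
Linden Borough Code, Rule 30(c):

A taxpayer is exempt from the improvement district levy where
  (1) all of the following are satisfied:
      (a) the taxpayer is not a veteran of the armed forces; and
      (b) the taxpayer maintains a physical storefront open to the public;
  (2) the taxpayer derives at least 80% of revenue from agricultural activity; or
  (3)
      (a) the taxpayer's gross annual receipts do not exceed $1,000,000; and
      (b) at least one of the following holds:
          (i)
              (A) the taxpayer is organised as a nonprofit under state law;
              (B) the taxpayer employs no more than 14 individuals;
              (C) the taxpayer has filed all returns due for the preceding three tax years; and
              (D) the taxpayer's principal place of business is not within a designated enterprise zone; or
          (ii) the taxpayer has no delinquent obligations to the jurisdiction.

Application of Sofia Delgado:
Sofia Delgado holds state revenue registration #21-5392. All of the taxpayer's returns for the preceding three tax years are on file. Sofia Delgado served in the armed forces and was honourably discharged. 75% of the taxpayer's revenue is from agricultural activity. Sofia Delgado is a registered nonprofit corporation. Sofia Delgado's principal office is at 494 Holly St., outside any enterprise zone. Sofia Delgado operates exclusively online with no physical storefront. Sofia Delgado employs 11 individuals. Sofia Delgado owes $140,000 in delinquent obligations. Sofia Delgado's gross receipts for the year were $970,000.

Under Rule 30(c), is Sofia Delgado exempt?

(a) not (veteran) — fails.
(b) has storefront — fails.
So (1) is not satisfied (F AND F).
(2) ≥80% agricultural — fails.
(a) receipts ≤ $1,000,000 — met.
(A) nonprofit — satisfied.
(B) ≤ 14 employees — holds.
(C) returns current — holds.
(D) not (in enterprise zone) — met.
(i) = T AND T AND T AND T = true.
(ii) no delinquency — not satisfied.
(b) = T OR F = true.
So (3) is satisfied (T AND T).
So Overall is satisfied (F OR F OR T).

Yes — exempt.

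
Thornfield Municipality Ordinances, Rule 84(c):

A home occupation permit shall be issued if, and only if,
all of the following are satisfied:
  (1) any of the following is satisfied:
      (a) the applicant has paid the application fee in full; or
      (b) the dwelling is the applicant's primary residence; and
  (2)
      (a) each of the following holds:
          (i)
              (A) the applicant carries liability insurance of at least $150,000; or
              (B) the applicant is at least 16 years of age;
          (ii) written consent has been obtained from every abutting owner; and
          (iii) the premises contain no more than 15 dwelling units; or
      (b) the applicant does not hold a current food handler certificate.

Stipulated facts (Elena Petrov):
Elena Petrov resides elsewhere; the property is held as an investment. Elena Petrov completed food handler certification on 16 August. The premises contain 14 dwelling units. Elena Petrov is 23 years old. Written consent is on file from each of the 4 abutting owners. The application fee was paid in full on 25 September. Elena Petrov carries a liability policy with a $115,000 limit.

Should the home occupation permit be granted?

(a) fee paid — met.
(b) primary residence — not satisfied.
So (1) is satisfied (T OR F).
(A) insurance ≥ $150,000 — not met.
(B) age ≥ 16 — satisfied.
So (i) is satisfied (F OR T).
(ii) all abutters consent — met.
(iii) ≤ 15 units — satisfied.
(a) = T AND T AND T = true.
(b) not (food handler cert.) — fails.
So (2) is satisfied (T OR F).
Overall: T AND T → true.

Yes — granted.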